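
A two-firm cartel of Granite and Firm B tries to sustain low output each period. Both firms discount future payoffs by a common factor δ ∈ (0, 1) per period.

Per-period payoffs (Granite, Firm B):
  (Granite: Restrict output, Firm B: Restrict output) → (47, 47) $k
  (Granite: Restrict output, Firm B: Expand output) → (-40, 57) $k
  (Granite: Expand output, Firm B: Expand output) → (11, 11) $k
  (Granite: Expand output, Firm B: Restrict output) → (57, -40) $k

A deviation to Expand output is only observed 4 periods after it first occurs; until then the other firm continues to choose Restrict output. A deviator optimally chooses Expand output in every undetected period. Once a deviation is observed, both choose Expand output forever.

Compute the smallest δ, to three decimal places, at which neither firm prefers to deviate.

Deviating for the 4 undetected periods gains 57−47 = 10 per period over cooperation, then loses 47−11 = 36 per period forever once punishment starts.
Gain: 10(1 + δ + … + δ^3); loss: 36·δ^4/(1−δ).
No profitable deviation ⇔ 10(1−δ^4) ≤ 36·δ^4, i.e. δ^4 ≥ 10/(10+36) = 5/23.
Hence δ ≥ (5/23)^(1/4) ≈ 0.683.

0.683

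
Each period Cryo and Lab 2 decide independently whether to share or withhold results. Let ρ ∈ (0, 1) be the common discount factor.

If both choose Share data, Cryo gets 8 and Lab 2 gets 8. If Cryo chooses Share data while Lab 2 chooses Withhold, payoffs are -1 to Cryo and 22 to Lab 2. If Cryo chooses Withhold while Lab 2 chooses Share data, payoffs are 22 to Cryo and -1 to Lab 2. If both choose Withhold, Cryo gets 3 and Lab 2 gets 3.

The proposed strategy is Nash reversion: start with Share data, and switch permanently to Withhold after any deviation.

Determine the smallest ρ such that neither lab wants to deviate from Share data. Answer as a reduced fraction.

14/19

8/(1−ρ) ≥ 22 + 3ρ/(1−ρ)
8 ≥ 22 − 19ρ
ρ ≥ 14/19.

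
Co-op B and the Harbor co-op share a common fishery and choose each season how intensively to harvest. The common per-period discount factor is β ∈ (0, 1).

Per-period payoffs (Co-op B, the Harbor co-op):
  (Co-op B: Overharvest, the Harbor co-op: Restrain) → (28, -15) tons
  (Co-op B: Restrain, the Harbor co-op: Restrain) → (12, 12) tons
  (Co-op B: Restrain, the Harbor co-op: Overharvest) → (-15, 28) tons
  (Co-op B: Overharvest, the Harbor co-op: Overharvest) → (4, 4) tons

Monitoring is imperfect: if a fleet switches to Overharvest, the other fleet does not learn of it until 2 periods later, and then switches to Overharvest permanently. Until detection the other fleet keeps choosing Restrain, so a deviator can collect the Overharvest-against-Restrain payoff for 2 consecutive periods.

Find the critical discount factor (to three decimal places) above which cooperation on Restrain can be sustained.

A deviator earns 28 for 2 periods, then 4 forever; cooperating earns 12 forever. Multiplying the IC by (1−β):
12 ≥ 28(1−β^2) + 4β^2, so 24·β^2 ≥ 16 and β^2 ≥ 2/3.
β ≥ (2/3)^(1/2) ≈ 0.816.

0.816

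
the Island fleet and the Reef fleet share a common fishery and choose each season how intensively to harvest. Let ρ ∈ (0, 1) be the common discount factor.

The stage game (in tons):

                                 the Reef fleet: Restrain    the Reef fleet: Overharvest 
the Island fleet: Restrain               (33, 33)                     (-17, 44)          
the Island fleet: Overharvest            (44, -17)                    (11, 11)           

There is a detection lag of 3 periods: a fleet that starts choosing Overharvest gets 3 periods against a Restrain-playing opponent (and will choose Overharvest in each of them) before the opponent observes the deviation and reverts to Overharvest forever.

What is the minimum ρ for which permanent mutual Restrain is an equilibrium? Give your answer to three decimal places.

A deviator earns 44 for 3 periods, then 11 forever; cooperating earns 33 forever. Multiplying the IC by (1−ρ):
33 ≥ 44(1−ρ^3) + 11ρ^3, so 33·ρ^3 ≥ 11 and ρ^3 ≥ 1/3.
ρ ≥ (1/3)^(1/3) ≈ 0.693.

0.693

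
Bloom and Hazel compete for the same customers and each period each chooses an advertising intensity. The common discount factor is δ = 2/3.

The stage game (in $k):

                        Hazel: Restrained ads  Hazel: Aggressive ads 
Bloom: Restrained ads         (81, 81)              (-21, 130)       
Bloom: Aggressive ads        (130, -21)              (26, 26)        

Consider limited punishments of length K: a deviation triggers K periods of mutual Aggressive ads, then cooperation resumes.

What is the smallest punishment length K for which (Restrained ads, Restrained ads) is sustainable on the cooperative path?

No profitable deviation requires (81−26)(δ+…+δ^K) ≥ 130−81, i.e. δ+…+δ^K ≥ 49/55 ≈ 0.8909.
With δ = 2/3, the partial sums are K=1: 0.6667, K=2: 1.1111.
K = 2 is the first length at which the sum reaches 0.8909.

2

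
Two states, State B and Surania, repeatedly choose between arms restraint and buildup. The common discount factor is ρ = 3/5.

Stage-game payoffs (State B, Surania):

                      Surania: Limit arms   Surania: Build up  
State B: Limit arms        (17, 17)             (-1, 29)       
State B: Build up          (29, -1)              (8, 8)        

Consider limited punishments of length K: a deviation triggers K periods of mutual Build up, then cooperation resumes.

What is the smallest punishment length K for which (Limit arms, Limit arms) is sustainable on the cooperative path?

5

Need Σ_{k=1}^{K} ρ^k ≥ (29−17)/(17−8) = 1.3333 at ρ = 3/5.
At K = 4 the sum is 1.3056 < 1.3333; at K = 5 it is 1.3834 ≥ 1.3333.
So the minimum punishment length is K = 5.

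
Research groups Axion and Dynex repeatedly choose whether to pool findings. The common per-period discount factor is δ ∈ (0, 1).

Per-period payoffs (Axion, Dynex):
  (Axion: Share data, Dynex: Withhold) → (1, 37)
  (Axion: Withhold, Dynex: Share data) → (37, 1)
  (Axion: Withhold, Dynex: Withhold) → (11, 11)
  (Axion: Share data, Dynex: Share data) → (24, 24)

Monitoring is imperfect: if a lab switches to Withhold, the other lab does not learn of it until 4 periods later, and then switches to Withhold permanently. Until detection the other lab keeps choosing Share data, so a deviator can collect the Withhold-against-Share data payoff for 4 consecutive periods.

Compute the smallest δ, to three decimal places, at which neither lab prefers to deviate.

0.841

Deviating for the 4 undetected periods gains 37−24 = 13 per period over cooperation, then loses 24−11 = 13 per period forever once punishment starts.
Gain: 13(1 + δ + … + δ^3); loss: 13·δ^4/(1−δ).
No profitable deviation ⇔ 13(1−δ^4) ≤ 13·δ^4, i.e. δ^4 ≥ 13/(13+13) = 1/2.
Hence δ ≥ (1/2)^(1/4) ≈ 0.841.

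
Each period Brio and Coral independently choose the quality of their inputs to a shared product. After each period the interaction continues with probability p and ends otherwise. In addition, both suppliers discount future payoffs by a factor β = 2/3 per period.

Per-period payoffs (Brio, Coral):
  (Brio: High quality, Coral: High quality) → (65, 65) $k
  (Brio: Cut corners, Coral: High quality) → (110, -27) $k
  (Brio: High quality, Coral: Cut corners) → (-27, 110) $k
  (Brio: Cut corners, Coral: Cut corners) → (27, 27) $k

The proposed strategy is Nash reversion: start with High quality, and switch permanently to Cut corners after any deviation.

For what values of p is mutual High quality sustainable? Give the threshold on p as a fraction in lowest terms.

With continuation probability p and discount β, the effective per-period discount factor is βp.
Grim-trigger IC: βp ≥ (110−65)/(110−27) = 45/83.
So p ≥ (45/83)/(2/3) = 135/166.

135/166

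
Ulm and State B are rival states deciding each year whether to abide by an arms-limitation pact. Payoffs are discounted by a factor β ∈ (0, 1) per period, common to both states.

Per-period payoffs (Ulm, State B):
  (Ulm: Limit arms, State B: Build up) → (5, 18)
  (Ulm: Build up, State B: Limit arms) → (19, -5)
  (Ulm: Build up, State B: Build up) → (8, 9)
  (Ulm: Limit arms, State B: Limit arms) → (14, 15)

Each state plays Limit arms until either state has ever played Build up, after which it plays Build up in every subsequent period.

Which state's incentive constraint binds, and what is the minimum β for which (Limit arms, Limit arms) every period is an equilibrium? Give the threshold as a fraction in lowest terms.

Ulm's threshold: (19−14)/(19−8) = 5/11.
State B's threshold: (18−15)/(18−9) = 1/3.
5/11 > 1/3, so Ulm binds and β* = 5/11.

Ulm; β ≥ 5/11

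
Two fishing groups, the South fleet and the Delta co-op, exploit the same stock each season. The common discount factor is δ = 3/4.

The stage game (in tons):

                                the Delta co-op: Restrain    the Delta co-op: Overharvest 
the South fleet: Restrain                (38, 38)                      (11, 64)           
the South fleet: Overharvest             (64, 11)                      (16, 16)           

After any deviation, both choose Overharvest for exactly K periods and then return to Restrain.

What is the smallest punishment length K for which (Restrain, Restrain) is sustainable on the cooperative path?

2

Need Σ_{k=1}^{K} δ^k ≥ (64−38)/(38−16) = 1.1818 at δ = 3/4.
At K = 1 the sum is 0.7500 < 1.1818; at K = 2 it is 1.3125 ≥ 1.1818.
So the minimum punishment length is K = 2.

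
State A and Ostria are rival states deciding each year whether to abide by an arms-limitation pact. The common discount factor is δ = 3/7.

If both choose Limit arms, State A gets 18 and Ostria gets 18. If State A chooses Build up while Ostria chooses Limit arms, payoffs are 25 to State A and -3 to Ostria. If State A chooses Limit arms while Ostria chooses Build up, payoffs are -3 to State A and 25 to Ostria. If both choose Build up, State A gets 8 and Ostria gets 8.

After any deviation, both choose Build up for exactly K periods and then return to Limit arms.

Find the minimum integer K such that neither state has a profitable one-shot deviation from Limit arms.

IC: δ(1−δ^K)/(1−δ) ≥ (25−18)/(18−8) = 7/10.
With δ = 3/7: need 1 − δ^K ≥ 7/10·(1−3/7)/(3/7), i.e. δ^K ≤ 0.0667.
Since (3/7)^3 = 0.0787 and (3/7)^4 = 0.0337, the smallest such K is 4.

4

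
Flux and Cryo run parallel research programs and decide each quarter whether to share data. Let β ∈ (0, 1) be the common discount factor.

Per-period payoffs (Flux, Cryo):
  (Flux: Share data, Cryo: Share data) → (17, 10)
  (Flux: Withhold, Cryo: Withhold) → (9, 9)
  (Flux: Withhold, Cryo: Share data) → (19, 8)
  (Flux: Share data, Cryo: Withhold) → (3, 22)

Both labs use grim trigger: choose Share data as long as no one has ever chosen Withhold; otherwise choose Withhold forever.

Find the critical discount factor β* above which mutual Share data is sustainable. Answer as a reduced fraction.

For Flux: deviation gain 19−17 = 2, per-period punishment loss 17−9 = 8. IC gives β ≥ 2/10 = 1/5.
For Cryo: gain 12, loss 1 per period, so β ≥ 12/13.
The tighter constraint is Cryo's, so cooperation needs β ≥ 12/13.

12/13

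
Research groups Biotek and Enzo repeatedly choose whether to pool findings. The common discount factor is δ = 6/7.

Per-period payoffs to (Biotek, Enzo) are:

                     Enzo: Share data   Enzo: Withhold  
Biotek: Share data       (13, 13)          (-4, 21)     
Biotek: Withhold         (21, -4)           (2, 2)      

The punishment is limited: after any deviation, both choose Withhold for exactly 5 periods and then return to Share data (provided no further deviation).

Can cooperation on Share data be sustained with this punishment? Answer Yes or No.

Yes

Comparing payoff streams over the 6 periods until play realigns: cooperate → 13(1+δ+…+δ^5); deviate → 21 + 2(δ+…+δ^5).
Cooperation is sustained iff (13−2)(δ+…+δ^5) ≥ 21−13.
δ+…+δ^5 = 6/7·(1−(6/7)^5)/(1−6/7) = 3.2240, and (21−13)/(13−2) = 0.7273.
3.2240 ≥ 0.7273, so cooperation is sustainable.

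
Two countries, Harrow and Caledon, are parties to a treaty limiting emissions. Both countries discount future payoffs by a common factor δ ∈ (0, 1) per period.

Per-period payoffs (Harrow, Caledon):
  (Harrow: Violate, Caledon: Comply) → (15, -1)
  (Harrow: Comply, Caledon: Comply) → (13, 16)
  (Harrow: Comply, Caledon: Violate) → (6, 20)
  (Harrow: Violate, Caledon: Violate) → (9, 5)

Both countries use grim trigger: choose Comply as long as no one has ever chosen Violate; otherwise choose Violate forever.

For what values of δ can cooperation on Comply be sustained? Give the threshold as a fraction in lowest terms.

Harrow: cooperation gives 13 each period; deviation gives 15 once then 9 forever.
  13/(1−δ) ≥ 15 + 9δ/(1−δ) ⇒ δ ≥ 2/6 = 1/3.
Caledon: cooperation gives 16 each period; deviation gives 20 once then 5 forever.
  δ ≥ 4/15.
Both must hold, so the binding constraint is Harrow's: δ ≥ 1/3.

1/3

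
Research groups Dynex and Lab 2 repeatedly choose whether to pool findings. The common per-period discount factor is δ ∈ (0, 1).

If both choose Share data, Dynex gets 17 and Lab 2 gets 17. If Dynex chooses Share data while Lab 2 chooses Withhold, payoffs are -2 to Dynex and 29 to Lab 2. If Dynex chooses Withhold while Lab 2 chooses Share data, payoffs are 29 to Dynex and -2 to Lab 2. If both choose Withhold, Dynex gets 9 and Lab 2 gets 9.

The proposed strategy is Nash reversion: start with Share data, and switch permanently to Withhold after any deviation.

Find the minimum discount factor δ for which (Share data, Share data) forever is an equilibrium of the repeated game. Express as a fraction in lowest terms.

Under grim trigger the critical discount factor is (T−C)/(T−P) with T = 29, C = 17, P = 9.
δ* = (29−17)/(29−9) = 12/20 = 3/5.

3/5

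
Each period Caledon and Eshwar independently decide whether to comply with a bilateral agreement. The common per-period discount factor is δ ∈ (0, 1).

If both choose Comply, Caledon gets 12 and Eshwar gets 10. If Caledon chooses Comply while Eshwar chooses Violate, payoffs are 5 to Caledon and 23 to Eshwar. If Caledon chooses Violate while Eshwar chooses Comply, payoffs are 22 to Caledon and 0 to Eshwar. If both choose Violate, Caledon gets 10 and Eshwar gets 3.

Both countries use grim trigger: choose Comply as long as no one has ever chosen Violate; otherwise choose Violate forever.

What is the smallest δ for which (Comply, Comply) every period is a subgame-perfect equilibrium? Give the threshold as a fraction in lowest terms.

Caledon's threshold: (22−12)/(22−10) = 5/6.
Eshwar's threshold: (23−10)/(23−3) = 13/20.
5/6 > 13/20, so Caledon binds and δ* = 5/6.

5/6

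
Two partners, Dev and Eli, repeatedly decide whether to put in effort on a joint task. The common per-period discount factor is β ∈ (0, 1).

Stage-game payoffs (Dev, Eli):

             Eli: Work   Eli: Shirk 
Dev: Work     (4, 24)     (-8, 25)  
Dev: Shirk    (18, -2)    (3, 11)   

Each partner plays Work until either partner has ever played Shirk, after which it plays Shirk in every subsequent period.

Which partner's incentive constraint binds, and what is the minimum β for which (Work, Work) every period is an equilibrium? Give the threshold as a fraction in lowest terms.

Dev; β ≥ 14/15

For Dev: deviation gain 18−4 = 14, per-period punishment loss 4−3 = 1. IC gives β ≥ 14/15.
For Eli: gain 1, loss 13 per period, so β ≥ 1/14.
The tighter constraint is Dev's, so cooperation needs β ≥ 14/15.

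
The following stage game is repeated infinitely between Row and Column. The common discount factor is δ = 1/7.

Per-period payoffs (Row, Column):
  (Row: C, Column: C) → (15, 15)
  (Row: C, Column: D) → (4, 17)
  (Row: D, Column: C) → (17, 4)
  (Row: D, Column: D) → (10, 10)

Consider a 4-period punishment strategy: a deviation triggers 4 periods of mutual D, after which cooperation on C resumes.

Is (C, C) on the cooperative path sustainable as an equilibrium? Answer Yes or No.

No

A one-shot deviation gives 17 now, then 10 for 4 periods, then back to 15.
Gain from deviating: (17−15) today; loss: (15−10) in each of the next 4 periods.
No-deviation condition: (15−10)(δ+…+δ^4) ≥ 17−15, i.e. δ+…+δ^4 ≥ 2/5.
At δ = 1/7: δ+…+δ^4 = 0.1666 < 0.4000.
So cooperation is not sustainable.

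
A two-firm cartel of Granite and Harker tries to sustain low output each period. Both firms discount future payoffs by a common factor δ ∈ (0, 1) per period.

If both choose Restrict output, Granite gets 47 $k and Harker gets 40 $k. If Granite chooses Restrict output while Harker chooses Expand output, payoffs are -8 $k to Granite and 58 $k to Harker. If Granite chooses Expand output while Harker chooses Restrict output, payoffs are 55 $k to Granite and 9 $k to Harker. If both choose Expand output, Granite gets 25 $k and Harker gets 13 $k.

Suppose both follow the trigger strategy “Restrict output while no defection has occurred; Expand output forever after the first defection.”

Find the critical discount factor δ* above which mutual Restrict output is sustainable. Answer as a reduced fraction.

Granite's threshold: (55−47)/(55−25) = 4/15.
Harker's threshold: (58−40)/(58−13) = 2/5.
4/15 < 2/5, so Harker binds and δ* = 2/5.

2/5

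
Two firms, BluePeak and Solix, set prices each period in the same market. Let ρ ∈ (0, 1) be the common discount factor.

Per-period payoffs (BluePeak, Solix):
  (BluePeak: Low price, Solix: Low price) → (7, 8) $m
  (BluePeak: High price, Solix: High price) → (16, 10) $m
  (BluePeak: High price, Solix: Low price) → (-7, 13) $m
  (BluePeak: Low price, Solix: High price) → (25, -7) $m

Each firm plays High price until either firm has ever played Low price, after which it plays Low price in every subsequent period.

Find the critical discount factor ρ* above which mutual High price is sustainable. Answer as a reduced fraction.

BluePeak: cooperation gives 16 each period; deviation gives 25 once then 7 forever.
  16/(1−ρ) ≥ 25 + 7ρ/(1−ρ) ⇒ ρ ≥ 9/18 = 1/2.
Solix: cooperation gives 10 each period; deviation gives 13 once then 8 forever.
  ρ ≥ 3/5.
Both must hold, so the binding constraint is Solix's: ρ ≥ 3/5.

3/5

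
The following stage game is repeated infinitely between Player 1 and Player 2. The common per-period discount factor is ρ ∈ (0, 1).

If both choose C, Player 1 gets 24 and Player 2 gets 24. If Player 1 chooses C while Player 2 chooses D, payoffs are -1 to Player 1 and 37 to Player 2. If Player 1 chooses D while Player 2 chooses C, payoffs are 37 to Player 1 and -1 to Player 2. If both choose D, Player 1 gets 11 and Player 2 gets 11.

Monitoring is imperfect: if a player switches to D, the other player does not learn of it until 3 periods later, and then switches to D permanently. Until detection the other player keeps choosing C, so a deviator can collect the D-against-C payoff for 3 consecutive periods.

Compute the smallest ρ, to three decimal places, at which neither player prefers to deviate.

The best deviation is to choose D for all 3 undetected periods, earning 37 each, then 11 forever once detected.
Deviation value: 37(1−ρ^3)/(1−ρ) + 11ρ^3/(1−ρ); cooperation value: 24/(1−ρ).
IC: 24 ≥ 37(1−ρ^3) + 11ρ^3 = 37 − 26ρ^3.
So ρ^3 ≥ 13/26 = 1/2, giving ρ ≥ (1/2)^(1/3) ≈ 0.794.

0.794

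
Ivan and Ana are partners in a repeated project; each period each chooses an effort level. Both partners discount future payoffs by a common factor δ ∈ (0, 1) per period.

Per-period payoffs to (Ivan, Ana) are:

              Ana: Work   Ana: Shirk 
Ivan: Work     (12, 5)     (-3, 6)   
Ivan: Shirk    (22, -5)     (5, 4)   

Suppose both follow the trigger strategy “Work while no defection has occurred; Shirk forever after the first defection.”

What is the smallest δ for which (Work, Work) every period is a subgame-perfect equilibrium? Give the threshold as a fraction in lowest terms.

10/17

Ivan's threshold: (22−12)/(22−5) = 10/17.
Ana's threshold: (6−5)/(6−4) = 1/2.
10/17 > 1/2, so Ivan binds and δ* = 10/17.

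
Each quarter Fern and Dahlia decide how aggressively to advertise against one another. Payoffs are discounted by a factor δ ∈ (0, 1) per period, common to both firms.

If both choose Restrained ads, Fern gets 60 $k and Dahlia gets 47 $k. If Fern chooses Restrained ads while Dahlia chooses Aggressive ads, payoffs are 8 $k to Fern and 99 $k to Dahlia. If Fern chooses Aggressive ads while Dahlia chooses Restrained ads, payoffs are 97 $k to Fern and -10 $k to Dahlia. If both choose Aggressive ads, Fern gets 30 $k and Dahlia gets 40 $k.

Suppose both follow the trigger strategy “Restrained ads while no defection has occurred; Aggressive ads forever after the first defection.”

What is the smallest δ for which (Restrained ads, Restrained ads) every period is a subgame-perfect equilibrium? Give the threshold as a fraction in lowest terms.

52/59

For Fern: deviation gain 97−60 = 37, per-period punishment loss 60−30 = 30. IC gives δ ≥ 37/67.
For Dahlia: gain 52, loss 7 per period, so δ ≥ 52/59.
The tighter constraint is Dahlia's, so cooperation needs δ ≥ 52/59.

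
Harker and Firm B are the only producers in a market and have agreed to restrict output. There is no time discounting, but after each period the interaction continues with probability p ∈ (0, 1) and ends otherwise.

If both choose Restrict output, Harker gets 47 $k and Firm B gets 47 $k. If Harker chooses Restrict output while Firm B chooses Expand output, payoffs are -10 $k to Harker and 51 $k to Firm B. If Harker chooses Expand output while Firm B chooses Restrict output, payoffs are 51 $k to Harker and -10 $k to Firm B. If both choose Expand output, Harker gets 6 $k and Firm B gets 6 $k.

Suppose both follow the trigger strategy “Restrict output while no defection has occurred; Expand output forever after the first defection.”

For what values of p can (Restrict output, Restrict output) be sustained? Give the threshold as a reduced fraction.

Expected cooperation value is 47 + p·47 + p²·47 + … = 47/(1−p); deviation gives 51 + p·6/(1−p).
47 ≥ 51(1−p) + 6p ⇒ 45p ≥ 4 ⇒ p ≥ 4/45.

4/45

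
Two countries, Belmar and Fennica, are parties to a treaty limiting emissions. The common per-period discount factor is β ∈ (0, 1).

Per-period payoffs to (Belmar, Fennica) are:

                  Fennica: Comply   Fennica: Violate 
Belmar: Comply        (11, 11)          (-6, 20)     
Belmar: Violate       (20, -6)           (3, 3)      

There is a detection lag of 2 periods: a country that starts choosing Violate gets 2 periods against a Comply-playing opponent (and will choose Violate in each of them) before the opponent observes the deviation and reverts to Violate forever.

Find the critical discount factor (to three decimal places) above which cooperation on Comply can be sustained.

A deviator earns 20 for 2 periods, then 3 forever; cooperating earns 11 forever. Multiplying the IC by (1−β):
11 ≥ 20(1−β^2) + 3β^2, so 17·β^2 ≥ 9 and β^2 ≥ 9/17.
β ≥ (9/17)^(1/2) ≈ 0.728.

0.728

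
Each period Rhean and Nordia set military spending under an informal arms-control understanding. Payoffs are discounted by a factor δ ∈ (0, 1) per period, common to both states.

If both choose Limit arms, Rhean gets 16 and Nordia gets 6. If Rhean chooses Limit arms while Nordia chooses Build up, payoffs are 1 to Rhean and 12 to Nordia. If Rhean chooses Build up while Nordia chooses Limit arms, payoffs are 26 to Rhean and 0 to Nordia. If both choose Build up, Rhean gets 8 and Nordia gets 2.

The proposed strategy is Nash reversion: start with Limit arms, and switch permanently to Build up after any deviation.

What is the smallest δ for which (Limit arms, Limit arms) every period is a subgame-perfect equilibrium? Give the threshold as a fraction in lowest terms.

For Rhean: deviation gain 26−16 = 10, per-period punishment loss 16−8 = 8. IC gives δ ≥ 10/18 = 5/9.
For Nordia: gain 6, loss 4 per period, so δ ≥ 6/10 = 3/5.
The tighter constraint is Nordia's, so cooperation needs δ ≥ 3/5.

3/5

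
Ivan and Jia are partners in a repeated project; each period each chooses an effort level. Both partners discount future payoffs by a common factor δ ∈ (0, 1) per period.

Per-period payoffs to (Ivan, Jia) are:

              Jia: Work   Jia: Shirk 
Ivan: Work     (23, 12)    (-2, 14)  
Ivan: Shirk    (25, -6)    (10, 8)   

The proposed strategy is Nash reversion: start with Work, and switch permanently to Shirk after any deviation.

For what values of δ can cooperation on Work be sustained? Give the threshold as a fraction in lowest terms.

Ivan's threshold: (25−23)/(25−10) = 2/15.
Jia's threshold: (14−12)/(14−8) = 1/3.
2/15 < 1/3, so Jia binds and δ* = 1/3.

1/3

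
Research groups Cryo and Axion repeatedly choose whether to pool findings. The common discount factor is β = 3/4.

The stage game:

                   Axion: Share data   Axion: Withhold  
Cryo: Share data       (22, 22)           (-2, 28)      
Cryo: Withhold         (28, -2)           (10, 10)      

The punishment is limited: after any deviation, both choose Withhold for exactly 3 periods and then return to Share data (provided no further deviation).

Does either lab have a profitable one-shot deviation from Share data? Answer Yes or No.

A one-shot deviation gives 28 now, then 10 for 3 periods, then back to 22.
Gain from deviating: (28−22) today; loss: (22−10) in each of the next 3 periods.
No-deviation condition: (22−10)(β+…+β^3) ≥ 28−22, i.e. β+…+β^3 ≥ 1/2.
At β = 3/4: β+…+β^3 = 1.7344 ≥ 0.5000.
So cooperation is sustainable.

No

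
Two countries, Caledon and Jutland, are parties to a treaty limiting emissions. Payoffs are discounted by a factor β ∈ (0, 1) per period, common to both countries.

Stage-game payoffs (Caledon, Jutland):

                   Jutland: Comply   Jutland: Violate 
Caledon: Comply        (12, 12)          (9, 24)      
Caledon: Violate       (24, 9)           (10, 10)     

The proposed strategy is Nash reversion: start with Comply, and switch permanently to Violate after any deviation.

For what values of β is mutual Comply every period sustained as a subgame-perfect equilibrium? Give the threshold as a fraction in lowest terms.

6/7

Cooperation forever yields 12 each period: 12/(1−β).
Deviating yields 24 once, then 10 forever: 24 + 10β/(1−β).
No profitable deviation requires 12/(1−β) ≥ 24 + 10β/(1−β).
Multiplying by (1−β): 12 ≥ 24(1−β) + 10β = 24 − 14β.
So 14β ≥ 12, i.e. β ≥ 12/14 = 6/7.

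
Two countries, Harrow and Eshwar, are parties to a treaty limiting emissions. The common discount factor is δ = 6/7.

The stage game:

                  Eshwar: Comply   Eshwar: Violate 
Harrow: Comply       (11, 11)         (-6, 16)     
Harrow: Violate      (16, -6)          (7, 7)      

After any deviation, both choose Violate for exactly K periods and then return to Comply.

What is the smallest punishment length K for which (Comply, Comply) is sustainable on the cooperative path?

No profitable deviation requires (11−7)(δ+…+δ^K) ≥ 16−11, i.e. δ+…+δ^K ≥ 5/4 ≈ 1.2500.
With δ = 6/7, the partial sums are K=1: 0.8571, K=2: 1.5918.
K = 2 is the first length at which the sum reaches 1.2500.

2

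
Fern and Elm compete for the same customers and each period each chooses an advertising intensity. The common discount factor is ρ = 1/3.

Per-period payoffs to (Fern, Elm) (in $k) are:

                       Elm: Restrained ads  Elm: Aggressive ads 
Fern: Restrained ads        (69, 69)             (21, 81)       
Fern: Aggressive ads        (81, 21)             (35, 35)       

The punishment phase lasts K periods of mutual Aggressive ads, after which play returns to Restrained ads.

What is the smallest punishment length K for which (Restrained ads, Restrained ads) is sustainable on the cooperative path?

2

No profitable deviation requires (69−35)(ρ+…+ρ^K) ≥ 81−69, i.e. ρ+…+ρ^K ≥ 6/17 ≈ 0.3529.
With ρ = 1/3, the partial sums are K=1: 0.3333, K=2: 0.4444.
K = 2 is the first length at which the sum reaches 0.3529.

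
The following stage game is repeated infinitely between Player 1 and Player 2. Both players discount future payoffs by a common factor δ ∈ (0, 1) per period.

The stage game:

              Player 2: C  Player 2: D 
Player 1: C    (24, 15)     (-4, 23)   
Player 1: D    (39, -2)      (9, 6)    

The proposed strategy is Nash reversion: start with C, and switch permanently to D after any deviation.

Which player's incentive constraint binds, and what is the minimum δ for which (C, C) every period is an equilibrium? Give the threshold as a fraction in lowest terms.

Player 1: cooperation gives 24 each period; deviation gives 39 once then 9 forever.
  24/(1−δ) ≥ 39 + 9δ/(1−δ) ⇒ δ ≥ 15/30 = 1/2.
Player 2: cooperation gives 15 each period; deviation gives 23 once then 6 forever.
  δ ≥ 8/17.
Both must hold, so the binding constraint is Player 1's: δ ≥ 1/2.

Player 1; δ ≥ 1/2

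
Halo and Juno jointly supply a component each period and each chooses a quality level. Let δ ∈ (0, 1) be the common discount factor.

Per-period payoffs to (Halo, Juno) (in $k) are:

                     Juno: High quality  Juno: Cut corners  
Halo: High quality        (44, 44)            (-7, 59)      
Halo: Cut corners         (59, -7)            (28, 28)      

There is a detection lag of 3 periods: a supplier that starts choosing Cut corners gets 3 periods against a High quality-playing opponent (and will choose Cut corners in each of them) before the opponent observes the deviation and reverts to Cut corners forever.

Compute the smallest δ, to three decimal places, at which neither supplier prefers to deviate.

A deviator earns 59 for 3 periods, then 28 forever; cooperating earns 44 forever. Multiplying the IC by (1−δ):
44 ≥ 59(1−δ^3) + 28δ^3, so 31·δ^3 ≥ 15 and δ^3 ≥ 15/31.
δ ≥ (15/31)^(1/3) ≈ 0.785.

0.785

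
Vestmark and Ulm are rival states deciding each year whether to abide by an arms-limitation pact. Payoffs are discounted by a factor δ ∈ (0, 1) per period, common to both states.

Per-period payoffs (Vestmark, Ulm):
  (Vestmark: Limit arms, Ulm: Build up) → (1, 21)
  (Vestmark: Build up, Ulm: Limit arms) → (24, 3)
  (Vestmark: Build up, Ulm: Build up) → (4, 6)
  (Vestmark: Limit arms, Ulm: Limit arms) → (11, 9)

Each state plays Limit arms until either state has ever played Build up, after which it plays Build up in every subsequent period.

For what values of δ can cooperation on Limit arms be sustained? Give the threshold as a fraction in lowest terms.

For Vestmark: deviation gain 24−11 = 13, per-period punishment loss 11−4 = 7. IC gives δ ≥ 13/20.
For Ulm: gain 12, loss 3 per period, so δ ≥ 12/15 = 4/5.
The tighter constraint is Ulm's, so cooperation needs δ ≥ 4/5.

4/5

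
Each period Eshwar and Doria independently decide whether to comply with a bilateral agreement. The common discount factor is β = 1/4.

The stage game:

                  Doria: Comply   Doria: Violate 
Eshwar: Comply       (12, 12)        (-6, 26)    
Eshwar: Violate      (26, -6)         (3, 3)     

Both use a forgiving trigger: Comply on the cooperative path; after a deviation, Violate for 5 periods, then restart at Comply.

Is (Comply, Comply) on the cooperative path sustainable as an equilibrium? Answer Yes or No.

No

A one-shot deviation gives 26 now, then 3 for 5 periods, then back to 12.
Gain from deviating: (26−12) today; loss: (12−3) in each of the next 5 periods.
No-deviation condition: (12−3)(β+…+β^5) ≥ 26−12, i.e. β+…+β^5 ≥ 14/9.
At β = 1/4: β+…+β^5 = 0.3330 < 1.5556.
So cooperation is not sustainable.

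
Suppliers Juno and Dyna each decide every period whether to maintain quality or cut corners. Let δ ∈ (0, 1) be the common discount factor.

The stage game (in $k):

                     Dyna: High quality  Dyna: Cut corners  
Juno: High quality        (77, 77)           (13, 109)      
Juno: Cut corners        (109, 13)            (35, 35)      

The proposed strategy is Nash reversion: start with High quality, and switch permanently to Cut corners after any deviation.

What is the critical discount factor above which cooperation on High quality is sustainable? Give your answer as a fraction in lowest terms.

Cooperation forever yields 77 each period: 77/(1−δ).
Deviating yields 109 once, then 35 forever: 109 + 35δ/(1−δ).
No profitable deviation requires 77/(1−δ) ≥ 109 + 35δ/(1−δ).
Multiplying by (1−δ): 77 ≥ 109(1−δ) + 35δ = 109 − 74δ.
So 74δ ≥ 32, i.e. δ ≥ 32/74 = 16/37.

16/37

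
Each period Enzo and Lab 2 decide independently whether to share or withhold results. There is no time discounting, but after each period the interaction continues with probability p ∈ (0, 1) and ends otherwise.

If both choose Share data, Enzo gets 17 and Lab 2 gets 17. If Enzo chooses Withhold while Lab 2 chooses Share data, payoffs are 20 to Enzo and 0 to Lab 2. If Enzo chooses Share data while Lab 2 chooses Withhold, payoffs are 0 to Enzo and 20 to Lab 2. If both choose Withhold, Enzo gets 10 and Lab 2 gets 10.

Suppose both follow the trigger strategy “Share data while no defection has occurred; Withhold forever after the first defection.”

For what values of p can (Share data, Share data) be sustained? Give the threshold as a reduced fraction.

Expected cooperation value is 17 + p·17 + p²·17 + … = 17/(1−p); deviation gives 20 + p·10/(1−p).
17 ≥ 20(1−p) + 10p ⇒ 10p ≥ 3 ⇒ p ≥ 3/10.

3/10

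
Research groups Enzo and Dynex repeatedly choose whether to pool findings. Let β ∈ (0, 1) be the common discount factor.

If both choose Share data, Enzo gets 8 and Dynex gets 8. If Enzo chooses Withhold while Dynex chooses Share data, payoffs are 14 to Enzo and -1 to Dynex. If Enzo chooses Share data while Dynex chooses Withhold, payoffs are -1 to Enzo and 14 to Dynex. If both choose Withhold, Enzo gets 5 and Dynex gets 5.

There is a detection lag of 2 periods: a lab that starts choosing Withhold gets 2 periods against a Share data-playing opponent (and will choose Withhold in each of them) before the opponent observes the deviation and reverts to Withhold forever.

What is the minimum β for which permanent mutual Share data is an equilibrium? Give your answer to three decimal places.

0.816

The best deviation is to choose Withhold for all 2 undetected periods, earning 14 each, then 5 forever once detected.
Deviation value: 14(1−β^2)/(1−β) + 5β^2/(1−β); cooperation value: 8/(1−β).
IC: 8 ≥ 14(1−β^2) + 5β^2 = 14 − 9β^2.
So β^2 ≥ 6/9 = 2/3, giving β ≥ (2/3)^(1/2) ≈ 0.816.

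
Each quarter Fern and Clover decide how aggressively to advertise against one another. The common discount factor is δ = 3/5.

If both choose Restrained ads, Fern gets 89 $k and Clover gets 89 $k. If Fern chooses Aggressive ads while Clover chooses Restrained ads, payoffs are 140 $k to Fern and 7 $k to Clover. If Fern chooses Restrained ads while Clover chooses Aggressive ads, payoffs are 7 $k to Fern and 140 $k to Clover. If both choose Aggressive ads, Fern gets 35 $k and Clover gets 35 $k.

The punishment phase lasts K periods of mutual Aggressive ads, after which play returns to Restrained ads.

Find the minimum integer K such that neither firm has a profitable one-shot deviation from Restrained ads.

2

No profitable deviation requires (89−35)(δ+…+δ^K) ≥ 140−89, i.e. δ+…+δ^K ≥ 17/18 ≈ 0.9444.
With δ = 3/5, the partial sums are K=1: 0.6000, K=2: 0.9600.
K = 2 is the first length at which the sum reaches 0.9444.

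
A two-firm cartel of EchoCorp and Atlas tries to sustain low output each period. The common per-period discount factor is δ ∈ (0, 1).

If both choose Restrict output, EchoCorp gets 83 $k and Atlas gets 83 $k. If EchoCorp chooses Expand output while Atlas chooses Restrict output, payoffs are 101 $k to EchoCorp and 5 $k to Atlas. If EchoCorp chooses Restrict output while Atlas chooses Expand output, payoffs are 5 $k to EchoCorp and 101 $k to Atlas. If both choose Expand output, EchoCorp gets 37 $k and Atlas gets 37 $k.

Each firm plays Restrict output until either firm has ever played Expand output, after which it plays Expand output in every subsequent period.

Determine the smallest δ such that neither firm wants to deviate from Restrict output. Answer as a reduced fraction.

9/32

83/(1−δ) ≥ 101 + 37δ/(1−δ)
83 ≥ 101 − 64δ
δ ≥ 18/64 = 9/32.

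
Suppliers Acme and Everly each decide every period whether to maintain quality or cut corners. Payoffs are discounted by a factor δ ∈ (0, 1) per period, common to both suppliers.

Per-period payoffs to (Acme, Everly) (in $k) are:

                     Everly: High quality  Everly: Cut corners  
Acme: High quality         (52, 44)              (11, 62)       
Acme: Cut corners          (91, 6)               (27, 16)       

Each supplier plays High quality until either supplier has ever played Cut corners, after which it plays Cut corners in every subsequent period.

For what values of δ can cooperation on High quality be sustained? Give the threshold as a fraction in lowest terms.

39/64

For Acme: deviation gain 91−52 = 39, per-period punishment loss 52−27 = 25. IC gives δ ≥ 39/64.
For Everly: gain 18, loss 28 per period, so δ ≥ 18/46 = 9/23.
The tighter constraint is Acme's, so cooperation needs δ ≥ 39/64.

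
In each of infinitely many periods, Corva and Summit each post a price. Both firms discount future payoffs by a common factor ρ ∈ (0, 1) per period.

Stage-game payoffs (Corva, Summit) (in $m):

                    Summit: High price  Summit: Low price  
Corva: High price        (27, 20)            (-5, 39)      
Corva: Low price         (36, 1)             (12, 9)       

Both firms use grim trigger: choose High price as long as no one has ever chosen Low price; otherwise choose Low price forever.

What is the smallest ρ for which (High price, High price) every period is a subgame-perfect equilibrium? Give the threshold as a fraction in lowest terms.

19/30

For Corva: deviation gain 36−27 = 9, per-period punishment loss 27−12 = 15. IC gives ρ ≥ 9/24 = 3/8.
For Summit: gain 19, loss 11 per period, so ρ ≥ 19/30.
The tighter constraint is Summit's, so cooperation needs ρ ≥ 19/30.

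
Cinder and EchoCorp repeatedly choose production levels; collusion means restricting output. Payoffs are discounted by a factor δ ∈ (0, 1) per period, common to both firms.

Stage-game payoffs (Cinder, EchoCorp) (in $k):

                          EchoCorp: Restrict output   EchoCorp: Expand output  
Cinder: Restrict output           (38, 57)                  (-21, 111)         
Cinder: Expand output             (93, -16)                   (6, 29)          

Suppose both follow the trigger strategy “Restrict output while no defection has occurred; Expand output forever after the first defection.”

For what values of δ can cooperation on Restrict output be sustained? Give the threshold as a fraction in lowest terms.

27/41

For Cinder: deviation gain 93−38 = 55, per-period punishment loss 38−6 = 32. IC gives δ ≥ 55/87.
For EchoCorp: gain 54, loss 28 per period, so δ ≥ 54/82 = 27/41.
The tighter constraint is EchoCorp's, so cooperation needs δ ≥ 27/41.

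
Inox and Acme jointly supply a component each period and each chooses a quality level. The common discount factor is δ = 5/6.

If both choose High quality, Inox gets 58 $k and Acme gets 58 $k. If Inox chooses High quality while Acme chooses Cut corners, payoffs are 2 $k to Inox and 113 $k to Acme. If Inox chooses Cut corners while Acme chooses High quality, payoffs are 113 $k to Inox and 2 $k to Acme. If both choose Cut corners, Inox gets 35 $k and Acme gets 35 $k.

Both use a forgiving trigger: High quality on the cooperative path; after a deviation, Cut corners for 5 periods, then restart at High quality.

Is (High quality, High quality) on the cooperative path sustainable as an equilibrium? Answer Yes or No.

Yes

Comparing payoff streams over the 6 periods until play realigns: cooperate → 58(1+δ+…+δ^5); deviate → 113 + 35(δ+…+δ^5).
Cooperation is sustained iff (58−35)(δ+…+δ^5) ≥ 113−58.
δ+…+δ^5 = 5/6·(1−(5/6)^5)/(1−5/6) = 2.9906, and (113−58)/(58−35) = 2.3913.
2.9906 ≥ 2.3913, so cooperation is sustainable.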